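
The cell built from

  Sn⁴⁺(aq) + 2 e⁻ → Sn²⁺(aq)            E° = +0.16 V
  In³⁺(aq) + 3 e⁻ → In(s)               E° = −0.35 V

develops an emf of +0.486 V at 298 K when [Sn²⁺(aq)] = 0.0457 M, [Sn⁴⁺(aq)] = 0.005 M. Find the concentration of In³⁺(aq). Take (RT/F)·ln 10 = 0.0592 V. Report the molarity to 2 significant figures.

0.60 M

The Sn⁴⁺/Sn²⁺ couple has the larger reduction potential, so it is the cathode: E°cell = +0.16 − (−0.35) = +0.51 V and n = 6.
Since E = E° − (0.0592/n)·log Q, log Q = n(E° − E)/0.0592 = 2.432.
The balanced reaction is 3 Sn⁴⁺(aq) + 2 In(s) → 3 Sn²⁺(aq) + 2 In³⁺(aq), so Q = ([Sn²⁺(aq)]^3·[In³⁺(aq)]^2) / [Sn⁴⁺(aq)]^3.
Solving for the unknown gives log [In³⁺(aq)] = −0.225, so [In³⁺(aq)] ≈ 0.60 M.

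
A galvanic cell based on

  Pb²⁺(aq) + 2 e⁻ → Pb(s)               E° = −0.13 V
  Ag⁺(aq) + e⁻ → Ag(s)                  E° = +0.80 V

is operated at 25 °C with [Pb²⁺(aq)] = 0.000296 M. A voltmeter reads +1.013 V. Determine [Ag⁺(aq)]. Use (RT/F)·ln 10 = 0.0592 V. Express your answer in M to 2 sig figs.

With Ag⁺/Ag at the cathode and Pb²⁺/Pb at the anode, E°cell = +0.80 − (−0.13) = +0.93 V (n = 2).
From the Nernst equation, log Q = n(E° − E)/0.0592 = 2·(+0.93 − (+1.013))/0.0592 = −2.804.
For 2 Ag⁺(aq) + Pb(s) → 2 Ag(s) + Pb²⁺(aq), the reaction quotient is Q = [Pb²⁺(aq)] / [Ag⁺(aq)]^2.
Solving for the unknown gives log [Ag⁺(aq)] = −0.362, so [Ag⁺(aq)] ≈ 0.43 M.

0.43 M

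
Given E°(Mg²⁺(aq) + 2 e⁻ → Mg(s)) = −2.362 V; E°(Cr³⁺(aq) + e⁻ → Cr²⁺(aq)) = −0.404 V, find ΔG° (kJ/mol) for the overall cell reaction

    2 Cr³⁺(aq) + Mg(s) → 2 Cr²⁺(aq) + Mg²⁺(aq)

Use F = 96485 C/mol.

In the reaction as written Cr³⁺(aq) is reduced, so the Cr³⁺/Cr²⁺ couple is the cathode and Mg²⁺/Mg is the anode.
E°cell = −0.404 − (−2.362) = +1.958 V; balancing electrons gives n = 2.
ΔG° = −nFE°cell = −(2)(96485)(+1.958) J/mol = −378 kJ/mol.

−378 kJ/mol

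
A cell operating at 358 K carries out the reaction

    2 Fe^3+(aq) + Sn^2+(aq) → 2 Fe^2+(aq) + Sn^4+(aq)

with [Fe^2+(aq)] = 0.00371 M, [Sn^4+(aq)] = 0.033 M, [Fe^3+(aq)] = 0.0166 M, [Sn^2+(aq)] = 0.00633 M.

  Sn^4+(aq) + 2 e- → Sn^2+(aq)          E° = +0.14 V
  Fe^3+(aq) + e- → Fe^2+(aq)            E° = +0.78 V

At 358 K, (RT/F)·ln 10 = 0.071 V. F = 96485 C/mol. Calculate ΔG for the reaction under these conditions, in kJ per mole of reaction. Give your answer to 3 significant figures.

−127 kJ/mol

With Fe³⁺/Fe²⁺ reduced at the cathode, E°cell = +0.78 − (+0.14) = +0.64 V and n = 2.
The reaction quotient is ([Fe^2+(aq)]^2·[Sn^4+(aq)]) / ([Fe^3+(aq)]^2·[Sn^2+(aq)]) = 0.26; by Nernst, E = +0.64 − (0.071/2)(−0.584) = +0.6607 V.
ΔG = −nFE = −(2)(96485)(+0.6607) J/mol = −127 kJ/mol.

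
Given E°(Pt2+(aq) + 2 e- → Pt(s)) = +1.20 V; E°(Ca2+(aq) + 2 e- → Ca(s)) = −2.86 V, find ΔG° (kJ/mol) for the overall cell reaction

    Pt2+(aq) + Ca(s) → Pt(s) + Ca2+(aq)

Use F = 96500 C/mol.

−784 kJ/mol

In the reaction as written Pt2+(aq) is reduced, so the Pt²⁺/Pt couple is the cathode and Ca²⁺/Ca is the anode.
E°cell = +1.20 − (−2.86) = +4.06 V; balancing electrons gives n = 2.
ΔG° = −nFE°cell = −(2)(96500)(+4.06) J/mol = −784 kJ/mol.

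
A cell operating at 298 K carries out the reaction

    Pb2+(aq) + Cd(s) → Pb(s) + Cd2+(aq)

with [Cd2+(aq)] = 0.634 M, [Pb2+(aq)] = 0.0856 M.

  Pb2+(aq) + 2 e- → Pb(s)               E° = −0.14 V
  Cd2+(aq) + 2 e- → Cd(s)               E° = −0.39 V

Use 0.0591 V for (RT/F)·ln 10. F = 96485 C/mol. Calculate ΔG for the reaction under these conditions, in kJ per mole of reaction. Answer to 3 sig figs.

The standard cell potential is −0.14 − (−0.39) = +0.25 V, with n = 2 electrons in the balanced equation.
The reaction quotient is [Cd2+(aq)] / [Pb2+(aq)] = 7.41; by Nernst, E = +0.25 − (0.0591/2)(0.870) = +0.2243 V.
Then ΔG = −nFE = −2 × 96485 × +0.2243 J/mol = −43.3 kJ/mol.

−43.3 kJ/mol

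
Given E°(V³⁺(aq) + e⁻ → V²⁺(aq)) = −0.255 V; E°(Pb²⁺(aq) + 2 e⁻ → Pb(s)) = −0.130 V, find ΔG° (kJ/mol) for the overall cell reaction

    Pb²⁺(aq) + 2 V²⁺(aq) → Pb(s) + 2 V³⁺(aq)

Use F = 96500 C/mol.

−24.1 kJ/mol

In the reaction as written Pb²⁺(aq) is reduced, so the Pb²⁺/Pb couple is the cathode and V³⁺/V²⁺ is the anode.
E°cell = −0.130 − (−0.255) = +0.125 V; balancing electrons gives n = 2.
ΔG° = −nFE°cell = −(2)(96500)(+0.125) J/mol = −24.1 kJ/mol.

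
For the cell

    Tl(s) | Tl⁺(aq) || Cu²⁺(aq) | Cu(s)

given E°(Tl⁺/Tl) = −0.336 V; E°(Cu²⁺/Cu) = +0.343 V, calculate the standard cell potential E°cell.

By convention the left-hand electrode in cell notation is the anode (oxidation) and the right-hand electrode is the cathode (reduction).
E°cell = E°(right) − E°(left) = +0.343 − (−0.336) = +0.679 V.

+0.679 V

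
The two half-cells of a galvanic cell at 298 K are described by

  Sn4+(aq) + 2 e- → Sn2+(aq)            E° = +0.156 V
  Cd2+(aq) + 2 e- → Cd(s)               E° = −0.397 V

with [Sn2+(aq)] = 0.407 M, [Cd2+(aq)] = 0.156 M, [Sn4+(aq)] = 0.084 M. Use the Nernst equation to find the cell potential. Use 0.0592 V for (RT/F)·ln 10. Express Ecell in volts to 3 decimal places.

The Sn⁴⁺/Sn²⁺ couple has the more positive E°, so it is the cathode; Cd²⁺/Cd is the anode.
E°cell = +0.156 − (−0.397) = +0.553 V, with n = 2 electrons transferred.
Balancing gives Sn4+(aq) + Cd(s) → Sn2+(aq) + Cd2+(aq); hence Q = ([Sn2+(aq)]·[Cd2+(aq)]) / [Sn4+(aq)] = 0.756 (log Q = −0.122).
Applying E = E° − (RT ln10/nF)·log Q gives +0.553 − (0.0592/2)(−0.122) = +0.557 V.

+0.557 V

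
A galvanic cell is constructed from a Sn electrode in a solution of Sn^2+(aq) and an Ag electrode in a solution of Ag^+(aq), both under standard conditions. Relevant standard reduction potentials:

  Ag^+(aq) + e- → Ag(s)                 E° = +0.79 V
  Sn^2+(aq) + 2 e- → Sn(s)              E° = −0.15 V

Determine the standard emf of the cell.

+0.94 V

Of the two couples in this cell, the one with the more positive reduction potential is reduced at the cathode: here that is Ag⁺/Ag (+0.79 V); Sn²⁺/Sn (−0.15 V) is the anode.
E°cell = E°(cathode) − E°(anode) = +0.79 − (−0.15) = +0.94 V.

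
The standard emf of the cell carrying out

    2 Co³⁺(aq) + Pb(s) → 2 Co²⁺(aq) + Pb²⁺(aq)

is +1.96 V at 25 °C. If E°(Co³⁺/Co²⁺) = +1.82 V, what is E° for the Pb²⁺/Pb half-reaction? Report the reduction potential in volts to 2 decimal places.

In the reaction as written the Co³⁺/Co²⁺ couple is reduced (cathode) and Pb²⁺/Pb is oxidized (anode), so E°cell = E°(Co³⁺/Co²⁺) − E°(Pb²⁺/Pb).
E°(Pb²⁺/Pb) = E°(cathode) − E°cell = +1.82 − (+1.96) = −0.14 V.

−0.14 V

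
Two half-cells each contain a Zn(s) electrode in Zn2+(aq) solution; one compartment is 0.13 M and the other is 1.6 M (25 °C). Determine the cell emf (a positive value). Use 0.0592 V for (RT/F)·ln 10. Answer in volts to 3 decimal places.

0.032 V

For a concentration cell E°cell = 0, since both electrodes use the same couple.
The compartment with the higher Zn2+(aq) concentration (1.6 M) acts as the cathode; ions are reduced there and produced at the dilute (0.13 M) anode.
With n = 2, Ecell = −(0.0592/2)·log([dilute]/[conc]) = −(0.0592/2)·log(0.13/1.6) = +0.032 V.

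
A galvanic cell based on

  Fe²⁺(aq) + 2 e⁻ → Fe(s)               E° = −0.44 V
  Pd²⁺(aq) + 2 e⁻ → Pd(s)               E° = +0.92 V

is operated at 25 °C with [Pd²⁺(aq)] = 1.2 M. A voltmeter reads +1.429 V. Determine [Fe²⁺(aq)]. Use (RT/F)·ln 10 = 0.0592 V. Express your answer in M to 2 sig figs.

0.0056 M

The Pd²⁺/Pd couple has the larger reduction potential, so it is the cathode: E°cell = +0.92 − (−0.44) = +1.36 V and n = 2.
Rearranging E = E° − (0.0592/n)·log Q gives log Q = 2(+1.36 − (+1.429))/0.0592 = −2.331.
For Pd²⁺(aq) + Fe(s) → Pd(s) + Fe²⁺(aq), the reaction quotient is Q = [Fe²⁺(aq)] / [Pd²⁺(aq)].
Isolating [Fe²⁺(aq)] in Q = 10^{−2.331} yields log [Fe²⁺(aq)] = −2.252, i.e. 0.0056 M.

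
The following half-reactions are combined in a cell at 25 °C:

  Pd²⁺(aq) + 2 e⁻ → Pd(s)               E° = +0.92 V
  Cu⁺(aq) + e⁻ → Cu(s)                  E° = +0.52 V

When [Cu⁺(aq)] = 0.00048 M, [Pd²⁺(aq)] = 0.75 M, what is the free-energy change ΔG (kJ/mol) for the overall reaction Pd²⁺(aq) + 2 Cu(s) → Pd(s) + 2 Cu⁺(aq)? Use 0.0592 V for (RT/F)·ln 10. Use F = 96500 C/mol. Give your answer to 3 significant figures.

The standard cell potential is +0.92 − (+0.52) = +0.40 V, with n = 2 electrons in the balanced equation.
The reaction quotient is [Cu⁺(aq)]^2 / [Pd²⁺(aq)] = 3.07×10^−7; by Nernst, E = +0.40 − (0.0592/2)(−6.513) = +0.5928 V.
ΔG = −nFE = −(2)(96500)(+0.5928) J/mol = −114 kJ/mol.

−114 kJ/mol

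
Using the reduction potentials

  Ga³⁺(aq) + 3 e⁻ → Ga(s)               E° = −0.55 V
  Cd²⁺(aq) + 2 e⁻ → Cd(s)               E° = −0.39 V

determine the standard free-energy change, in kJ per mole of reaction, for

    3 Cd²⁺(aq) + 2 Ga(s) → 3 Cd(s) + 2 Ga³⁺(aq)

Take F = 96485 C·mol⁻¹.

−92.6 kJ/mol

In the reaction as written Cd²⁺(aq) is reduced, so the Cd²⁺/Cd couple is the cathode and Ga³⁺/Ga is the anode.
E°cell = −0.39 − (−0.55) = +0.16 V; balancing electrons gives n = 6.
ΔG° = −nFE°cell = −(6)(96485)(+0.16) J/mol = −92.6 kJ/mol.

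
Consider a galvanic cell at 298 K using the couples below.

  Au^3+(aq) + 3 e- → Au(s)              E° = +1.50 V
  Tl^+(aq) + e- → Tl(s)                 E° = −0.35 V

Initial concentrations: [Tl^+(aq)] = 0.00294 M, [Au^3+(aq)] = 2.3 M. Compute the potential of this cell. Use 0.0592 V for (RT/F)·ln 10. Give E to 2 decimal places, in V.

+2.01 V

Since E°(Au³⁺/Au) > E°(Tl⁺/Tl), Au³⁺/Au serves as the cathode.
The standard potential is +1.50 − (−0.35) = +1.85 V and the balanced reaction transfers n = 3 electrons.
Balancing gives Au^3+(aq) + 3 Tl(s) → Au(s) + 3 Tl^+(aq); hence Q = [Tl^+(aq)]^3 / [Au^3+(aq)] = 1.1×10^−8 (log Q = −7.957).
Applying E = E° − (RT ln10/nF)·log Q gives +1.85 − (0.0592/3)(−7.957) = +2.01 V.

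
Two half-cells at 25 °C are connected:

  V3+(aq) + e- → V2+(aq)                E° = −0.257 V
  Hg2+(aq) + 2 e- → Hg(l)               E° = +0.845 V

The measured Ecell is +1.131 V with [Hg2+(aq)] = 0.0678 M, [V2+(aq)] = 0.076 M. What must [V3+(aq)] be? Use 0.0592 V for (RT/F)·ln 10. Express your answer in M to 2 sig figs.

0.0064 M

The Hg²⁺/Hg couple has the larger reduction potential, so it is the cathode: E°cell = +0.845 − (−0.257) = +1.102 V and n = 2.
From the Nernst equation, log Q = n(E° − E)/0.0592 = 2·(+1.102 − (+1.131))/0.0592 = −0.980.
The balanced reaction is Hg2+(aq) + 2 V2+(aq) → Hg(l) + 2 V3+(aq), so Q = [V3+(aq)]^2 / ([Hg2+(aq)]·[V2+(aq)]^2).
Solving for the unknown gives log [V3+(aq)] = −2.194, so [V3+(aq)] ≈ 0.0064 M.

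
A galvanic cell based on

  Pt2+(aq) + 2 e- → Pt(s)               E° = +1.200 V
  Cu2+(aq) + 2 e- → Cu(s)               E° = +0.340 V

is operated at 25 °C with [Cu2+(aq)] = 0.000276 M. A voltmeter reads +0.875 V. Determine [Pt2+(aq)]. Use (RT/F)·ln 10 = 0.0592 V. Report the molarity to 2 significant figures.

Pt²⁺/Pt is the cathode (higher E°); E°cell = +1.200 − (+0.340) = +0.860 V with n = 2.
Since E = E° − (0.0592/n)·log Q, log Q = n(E° − E)/0.0592 = −0.507.
The balanced reaction is Pt2+(aq) + Cu(s) → Pt(s) + Cu2+(aq), so Q = [Cu2+(aq)] / [Pt2+(aq)].
Solving for the unknown gives log [Pt2+(aq)] = −3.052, so [Pt2+(aq)] ≈ 0.00089 M.

0.00089 M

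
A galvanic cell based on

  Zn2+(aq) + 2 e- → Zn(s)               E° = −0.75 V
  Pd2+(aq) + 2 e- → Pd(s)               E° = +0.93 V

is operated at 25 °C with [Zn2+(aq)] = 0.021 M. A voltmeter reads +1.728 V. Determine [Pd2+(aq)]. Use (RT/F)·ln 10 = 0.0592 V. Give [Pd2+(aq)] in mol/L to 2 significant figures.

The Pd²⁺/Pd couple has the larger reduction potential, so it is the cathode: E°cell = +0.93 − (−0.75) = +1.68 V and n = 2.
From the Nernst equation, log Q = n(E° − E)/0.0592 = 2·(+1.68 − (+1.728))/0.0592 = −1.622.
For Pd2+(aq) + Zn(s) → Pd(s) + Zn2+(aq), the reaction quotient is Q = [Zn2+(aq)] / [Pd2+(aq)].
Isolating [Pd2+(aq)] in Q = 10^{−1.622} yields log [Pd2+(aq)] = −0.056, i.e. 0.88 M.

0.88 M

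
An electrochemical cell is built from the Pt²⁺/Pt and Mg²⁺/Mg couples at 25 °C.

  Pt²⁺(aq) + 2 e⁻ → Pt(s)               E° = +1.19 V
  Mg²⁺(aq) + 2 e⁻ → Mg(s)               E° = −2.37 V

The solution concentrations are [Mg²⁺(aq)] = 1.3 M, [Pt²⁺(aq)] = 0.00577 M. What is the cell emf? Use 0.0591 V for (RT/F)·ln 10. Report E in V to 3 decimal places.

+3.490 V

The Pt²⁺/Pt couple has the more positive E°, so it is the cathode; Mg²⁺/Mg is the anode.
E°cell = +1.19 − (−2.37) = +3.56 V, with n = 2 electrons transferred.
For the overall reaction Pt²⁺(aq) + Mg(s) → Pt(s) + Mg²⁺(aq), Q = [Mg²⁺(aq)] / [Pt²⁺(aq)] = 225, giving log Q = 2.353.
By the Nernst equation, E = +3.56 − (0.0591/2)·(2.353) = +3.490 V.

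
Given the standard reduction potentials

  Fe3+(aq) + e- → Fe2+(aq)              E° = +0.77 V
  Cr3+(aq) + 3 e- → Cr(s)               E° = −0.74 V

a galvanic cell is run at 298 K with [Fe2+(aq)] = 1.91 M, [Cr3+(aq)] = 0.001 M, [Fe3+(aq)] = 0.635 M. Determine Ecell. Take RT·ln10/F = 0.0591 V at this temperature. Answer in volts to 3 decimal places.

Since E°(Fe³⁺/Fe²⁺) > E°(Cr³⁺/Cr), Fe³⁺/Fe²⁺ serves as the cathode.
E°cell = +0.77 − (−0.74) = +1.51 V, with n = 3 electrons transferred.
Balancing gives 3 Fe3+(aq) + Cr(s) → 3 Fe2+(aq) + Cr3+(aq); hence Q = ([Fe2+(aq)]^3·[Cr3+(aq)]) / [Fe3+(aq)]^3 = 0.0272 (log Q = −1.565).
Applying E = E° − (RT ln10/nF)·log Q gives +1.51 − (0.0591/3)(−1.565) = +1.541 V.

+1.541 V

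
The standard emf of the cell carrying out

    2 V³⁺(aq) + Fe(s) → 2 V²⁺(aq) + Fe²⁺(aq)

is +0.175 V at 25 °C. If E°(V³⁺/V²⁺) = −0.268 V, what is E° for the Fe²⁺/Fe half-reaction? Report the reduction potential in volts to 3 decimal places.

−0.443 V

In the reaction as written the V³⁺/V²⁺ couple is reduced (cathode) and Fe²⁺/Fe is oxidized (anode), so E°cell = E°(V³⁺/V²⁺) − E°(Fe²⁺/Fe).
E°(Fe²⁺/Fe) = E°(cathode) − E°cell = −0.268 − (+0.175) = −0.443 V.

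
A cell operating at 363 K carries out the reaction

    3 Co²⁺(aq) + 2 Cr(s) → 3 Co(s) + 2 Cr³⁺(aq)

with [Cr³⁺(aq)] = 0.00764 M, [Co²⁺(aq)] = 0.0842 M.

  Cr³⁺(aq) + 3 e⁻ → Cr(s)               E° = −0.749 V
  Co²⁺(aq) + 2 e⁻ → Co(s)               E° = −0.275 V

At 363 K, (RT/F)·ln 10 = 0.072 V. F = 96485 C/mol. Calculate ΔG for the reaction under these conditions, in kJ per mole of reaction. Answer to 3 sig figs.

−281 kJ/mol

The standard cell potential is −0.275 − (−0.749) = +0.474 V, with n = 6 electrons in the balanced equation.
Q = [Cr³⁺(aq)]^2 / [Co²⁺(aq)]^3 = 0.0978, so log Q = −1.010 and E = +0.474 − (0.072/6)(−1.010) = +0.4861 V.
ΔG = −nFE = −(6)(96485)(+0.4861) J/mol = −281 kJ/mol.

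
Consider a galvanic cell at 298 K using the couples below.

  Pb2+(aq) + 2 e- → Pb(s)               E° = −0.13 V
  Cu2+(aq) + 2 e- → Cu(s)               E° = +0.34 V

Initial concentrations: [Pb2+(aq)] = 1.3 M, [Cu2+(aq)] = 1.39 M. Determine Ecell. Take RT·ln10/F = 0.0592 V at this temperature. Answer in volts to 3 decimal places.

+0.471 V

The Cu²⁺/Cu couple has the more positive E°, so it is the cathode; Pb²⁺/Pb is the anode.
The standard potential is +0.34 − (−0.13) = +0.47 V and the balanced reaction transfers n = 2 electrons.
The balanced reaction is Cu2+(aq) + Pb(s) → Cu(s) + Pb2+(aq), so Q = [Pb2+(aq)] / [Cu2+(aq)] = 0.935 and log Q = −0.029.
E = E° − (0.0592/n)·log Q = +0.47 − (0.0592/2)(−0.029) = +0.471 V.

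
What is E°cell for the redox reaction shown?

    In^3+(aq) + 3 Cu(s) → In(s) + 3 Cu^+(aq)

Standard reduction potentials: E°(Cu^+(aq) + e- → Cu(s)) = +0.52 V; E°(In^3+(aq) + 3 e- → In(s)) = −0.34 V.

−0.86 V

In the reaction as written, In^3+(aq) is reduced (cathode) and Cu^+(aq) is produced by oxidation at the anode.
E°cell = E°(cathode) − E°(anode) = −0.34 − (+0.52) = −0.86 V.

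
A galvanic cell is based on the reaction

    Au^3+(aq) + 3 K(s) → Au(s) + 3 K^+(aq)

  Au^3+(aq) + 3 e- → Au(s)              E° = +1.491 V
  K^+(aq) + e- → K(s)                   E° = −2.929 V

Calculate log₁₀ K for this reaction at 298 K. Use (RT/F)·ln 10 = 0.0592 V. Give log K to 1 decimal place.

log K = 224.0

The Au³⁺/Au couple is reduced (cathode); E°cell = +1.491 − (−2.929) = +4.420 V with n = 3.
At equilibrium E = 0, so log K = nE°cell / 0.0592 = (3)(+4.420) / 0.0592 = 224.0.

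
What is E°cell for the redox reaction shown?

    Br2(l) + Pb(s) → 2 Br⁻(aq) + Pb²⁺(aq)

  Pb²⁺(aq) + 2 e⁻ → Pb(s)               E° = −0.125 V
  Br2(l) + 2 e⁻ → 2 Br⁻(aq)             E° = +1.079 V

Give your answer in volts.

+1.204 V

In the reaction as written, Br2(l) is reduced (cathode) and Pb²⁺(aq) is produced by oxidation at the anode.
E°cell = E°(cathode) − E°(anode) = +1.079 − (−0.125) = +1.204 V.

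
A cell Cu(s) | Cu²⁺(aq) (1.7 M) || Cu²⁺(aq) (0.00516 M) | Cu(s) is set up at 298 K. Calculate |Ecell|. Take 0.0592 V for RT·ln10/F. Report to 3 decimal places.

For a concentration cell E°cell = 0, since both electrodes use the same couple.
The compartment with the higher Cu²⁺(aq) concentration (1.7 M) acts as the cathode; ions are reduced there and produced at the dilute (0.00516 M) anode.
With n = 2, Ecell = −(0.0592/2)·log([dilute]/[conc]) = −(0.0592/2)·log(0.00516/1.7) = +0.075 V.

0.075 V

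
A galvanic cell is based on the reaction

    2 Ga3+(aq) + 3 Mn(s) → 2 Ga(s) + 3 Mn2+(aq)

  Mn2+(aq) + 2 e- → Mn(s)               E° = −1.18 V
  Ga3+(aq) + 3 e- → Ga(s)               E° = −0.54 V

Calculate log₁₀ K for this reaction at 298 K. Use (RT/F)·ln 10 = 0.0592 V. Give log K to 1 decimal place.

log K = 64.9

The Ga³⁺/Ga couple is reduced (cathode); E°cell = −0.54 − (−1.18) = +0.64 V with n = 6.
At equilibrium E = 0, so log K = nE°cell / 0.0592 = (6)(+0.64) / 0.0592 = 64.9.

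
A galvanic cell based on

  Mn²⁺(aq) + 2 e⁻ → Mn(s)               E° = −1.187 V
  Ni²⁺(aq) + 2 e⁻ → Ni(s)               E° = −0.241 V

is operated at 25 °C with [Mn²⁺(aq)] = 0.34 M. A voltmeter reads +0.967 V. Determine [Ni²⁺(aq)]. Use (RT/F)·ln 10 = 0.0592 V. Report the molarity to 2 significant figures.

1.7 M

The Ni²⁺/Ni couple has the larger reduction potential, so it is the cathode: E°cell = −0.241 − (−1.187) = +0.946 V and n = 2.
Rearranging E = E° − (0.0592/n)·log Q gives log Q = 2(+0.946 − (+0.967))/0.0592 = −0.709.
The balanced reaction is Ni²⁺(aq) + Mn(s) → Ni(s) + Mn²⁺(aq), so Q = [Mn²⁺(aq)] / [Ni²⁺(aq)].
Substituting the known concentrations and solving, log [Ni²⁺(aq)] = 0.240 and [Ni²⁺(aq)] = 1.7 M.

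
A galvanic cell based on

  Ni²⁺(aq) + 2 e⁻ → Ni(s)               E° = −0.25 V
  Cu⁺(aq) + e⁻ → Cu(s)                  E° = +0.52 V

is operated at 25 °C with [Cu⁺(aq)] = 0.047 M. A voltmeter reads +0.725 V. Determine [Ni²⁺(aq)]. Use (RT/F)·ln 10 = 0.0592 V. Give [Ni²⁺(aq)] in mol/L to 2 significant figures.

0.073 M

The Cu⁺/Cu couple has the larger reduction potential, so it is the cathode: E°cell = +0.52 − (−0.25) = +0.77 V and n = 2.
From the Nernst equation, log Q = n(E° − E)/0.0592 = 2·(+0.77 − (+0.725))/0.0592 = 1.520.
The balanced reaction is 2 Cu⁺(aq) + Ni(s) → 2 Cu(s) + Ni²⁺(aq), so Q = [Ni²⁺(aq)] / [Cu⁺(aq)]^2.
Isolating [Ni²⁺(aq)] in Q = 10^{1.520} yields log [Ni²⁺(aq)] = −1.136, i.e. 0.073 M.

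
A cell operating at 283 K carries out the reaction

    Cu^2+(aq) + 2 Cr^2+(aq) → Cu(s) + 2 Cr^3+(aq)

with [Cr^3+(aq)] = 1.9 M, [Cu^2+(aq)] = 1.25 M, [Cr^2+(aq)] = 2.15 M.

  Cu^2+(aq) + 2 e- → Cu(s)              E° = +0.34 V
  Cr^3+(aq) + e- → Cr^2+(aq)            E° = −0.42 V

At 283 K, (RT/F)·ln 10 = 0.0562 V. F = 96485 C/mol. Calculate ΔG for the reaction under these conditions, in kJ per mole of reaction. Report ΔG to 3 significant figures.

−148 kJ/mol

With Cu²⁺/Cu reduced at the cathode, E°cell = +0.34 − (−0.42) = +0.76 V and n = 2.
Q = [Cr^3+(aq)]^2 / ([Cu^2+(aq)]·[Cr^2+(aq)]^2) = 0.625, so log Q = −0.204 and E = +0.76 − (0.0562/2)(−0.204) = +0.7657 V.
Finally ΔG = −nFE = −(2)(96485 C/mol)(+0.7657 V) = −148 kJ/mol.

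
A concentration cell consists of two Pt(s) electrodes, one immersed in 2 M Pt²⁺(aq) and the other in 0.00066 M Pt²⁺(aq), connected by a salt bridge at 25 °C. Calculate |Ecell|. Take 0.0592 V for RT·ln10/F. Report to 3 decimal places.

0.103 V

For a concentration cell E°cell = 0, since both electrodes use the same couple.
The compartment with the higher Pt²⁺(aq) concentration (2 M) acts as the cathode; ions are reduced there and produced at the dilute (0.00066 M) anode.
With n = 2, Ecell = −(0.0592/2)·log([dilute]/[conc]) = −(0.0592/2)·log(0.00066/2) = +0.103 V.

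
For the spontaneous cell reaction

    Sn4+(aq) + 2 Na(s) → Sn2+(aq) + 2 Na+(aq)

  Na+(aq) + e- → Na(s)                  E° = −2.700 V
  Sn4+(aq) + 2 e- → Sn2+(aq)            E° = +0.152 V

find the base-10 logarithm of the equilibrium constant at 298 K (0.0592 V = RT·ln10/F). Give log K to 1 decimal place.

log K = 96.4

The Sn⁴⁺/Sn²⁺ couple is reduced (cathode); E°cell = +0.152 − (−2.700) = +2.852 V with n = 2.
At equilibrium E = 0, so log K = nE°cell / 0.0592 = (2)(+2.852) / 0.0592 = 96.4.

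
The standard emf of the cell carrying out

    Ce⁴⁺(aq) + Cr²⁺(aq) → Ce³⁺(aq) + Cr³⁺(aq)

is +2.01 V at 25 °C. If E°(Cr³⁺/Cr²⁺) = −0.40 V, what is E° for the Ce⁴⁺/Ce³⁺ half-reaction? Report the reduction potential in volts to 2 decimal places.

+1.61 V

In the reaction as written the Ce⁴⁺/Ce³⁺ couple is reduced (cathode) and Cr³⁺/Cr²⁺ is oxidized (anode), so E°cell = E°(Ce⁴⁺/Ce³⁺) − E°(Cr³⁺/Cr²⁺).
E°(Ce⁴⁺/Ce³⁺) = E°cell + E°(anode) = +2.01 + (−0.40) = +1.61 V.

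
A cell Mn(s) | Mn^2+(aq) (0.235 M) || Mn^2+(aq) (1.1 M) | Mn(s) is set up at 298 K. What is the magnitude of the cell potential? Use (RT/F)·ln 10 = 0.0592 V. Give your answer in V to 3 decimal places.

For a concentration cell E°cell = 0, since both electrodes use the same couple.
The compartment with the higher Mn^2+(aq) concentration (1.1 M) acts as the cathode; ions are reduced there and produced at the dilute (0.235 M) anode.
With n = 2, Ecell = −(0.0592/2)·log([dilute]/[conc]) = −(0.0592/2)·log(0.235/1.1) = +0.020 V.

0.020 V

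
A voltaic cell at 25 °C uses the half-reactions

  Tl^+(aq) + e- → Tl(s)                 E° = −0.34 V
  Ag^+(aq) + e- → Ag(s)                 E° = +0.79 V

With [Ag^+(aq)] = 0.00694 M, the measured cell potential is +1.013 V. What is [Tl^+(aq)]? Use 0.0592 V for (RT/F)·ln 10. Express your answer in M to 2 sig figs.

With Ag⁺/Ag at the cathode and Tl⁺/Tl at the anode, E°cell = +0.79 − (−0.34) = +1.13 V (n = 1).
Since E = E° − (0.0592/n)·log Q, log Q = n(E° − E)/0.0592 = 1.976.
Balancing electrons gives Ag^+(aq) + Tl(s) → Ag(s) + Tl^+(aq); thus Q = [Tl^+(aq)] / [Ag^+(aq)].
Substituting the known concentrations and solving, log [Tl^+(aq)] = −0.183 and [Tl^+(aq)] = 0.66 M.

0.66 M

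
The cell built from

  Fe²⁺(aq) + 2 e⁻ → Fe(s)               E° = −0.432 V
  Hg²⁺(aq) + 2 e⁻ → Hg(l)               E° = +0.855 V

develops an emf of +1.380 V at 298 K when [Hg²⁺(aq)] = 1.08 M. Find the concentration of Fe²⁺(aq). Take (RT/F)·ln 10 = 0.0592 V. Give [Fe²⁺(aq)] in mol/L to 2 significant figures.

0.00078 M

With Hg²⁺/Hg at the cathode and Fe²⁺/Fe at the anode, E°cell = +0.855 − (−0.432) = +1.287 V (n = 2).
From the Nernst equation, log Q = n(E° − E)/0.0592 = 2·(+1.287 − (+1.380))/0.0592 = −3.142.
Balancing electrons gives Hg²⁺(aq) + Fe(s) → Hg(l) + Fe²⁺(aq); thus Q = [Fe²⁺(aq)] / [Hg²⁺(aq)].
Isolating [Fe²⁺(aq)] in Q = 10^{−3.142} yields log [Fe²⁺(aq)] = −3.109, i.e. 0.00078 M.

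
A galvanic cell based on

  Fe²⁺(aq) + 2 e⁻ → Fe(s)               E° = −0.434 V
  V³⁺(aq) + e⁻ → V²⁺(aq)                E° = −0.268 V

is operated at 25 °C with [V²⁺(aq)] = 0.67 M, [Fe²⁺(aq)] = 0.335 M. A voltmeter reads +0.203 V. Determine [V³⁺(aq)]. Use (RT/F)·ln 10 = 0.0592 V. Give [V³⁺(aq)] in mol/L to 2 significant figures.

1.6 M

With V³⁺/V²⁺ at the cathode and Fe²⁺/Fe at the anode, E°cell = −0.268 − (−0.434) = +0.166 V (n = 2).
Since E = E° − (0.0592/n)·log Q, log Q = n(E° − E)/0.0592 = −1.250.
For 2 V³⁺(aq) + Fe(s) → 2 V²⁺(aq) + Fe²⁺(aq), the reaction quotient is Q = ([V²⁺(aq)]^2·[Fe²⁺(aq)]) / [V³⁺(aq)]^2.
Isolating [V³⁺(aq)] in Q = 10^{−1.250} yields log [V³⁺(aq)] = 0.214, i.e. 1.6 M.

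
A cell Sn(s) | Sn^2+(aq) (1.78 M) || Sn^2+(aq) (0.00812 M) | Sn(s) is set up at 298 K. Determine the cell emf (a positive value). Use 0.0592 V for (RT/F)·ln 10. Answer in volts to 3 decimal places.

0.069 V

For a concentration cell E°cell = 0, since both electrodes use the same couple.
The compartment with the higher Sn^2+(aq) concentration (1.78 M) acts as the cathode; ions are reduced there and produced at the dilute (0.00812 M) anode.
With n = 2, Ecell = −(0.0592/2)·log([dilute]/[conc]) = −(0.0592/2)·log(0.00812/1.78) = +0.069 V.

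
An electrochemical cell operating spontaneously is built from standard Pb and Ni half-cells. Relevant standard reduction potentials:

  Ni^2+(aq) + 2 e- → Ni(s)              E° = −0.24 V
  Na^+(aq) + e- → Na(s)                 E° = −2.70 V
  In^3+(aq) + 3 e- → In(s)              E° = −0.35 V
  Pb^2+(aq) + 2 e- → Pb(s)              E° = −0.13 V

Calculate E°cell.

+0.11 V

Of the two couples in this cell, the one with the more positive reduction potential is reduced at the cathode: here that is Pb²⁺/Pb (−0.13 V); Ni²⁺/Ni (−0.24 V) is the anode.
E°cell = E°(cathode) − E°(anode) = −0.13 − (−0.24) = +0.11 V.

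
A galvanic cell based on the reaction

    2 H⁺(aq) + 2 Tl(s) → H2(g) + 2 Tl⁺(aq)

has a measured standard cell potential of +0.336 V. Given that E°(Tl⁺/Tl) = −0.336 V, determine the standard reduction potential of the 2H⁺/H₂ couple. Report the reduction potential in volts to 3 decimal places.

+0.000 V

In the reaction as written the 2H⁺/H₂ couple is reduced (cathode) and Tl⁺/Tl is oxidized (anode), so E°cell = E°(2H⁺/H₂) − E°(Tl⁺/Tl).
E°(2H⁺/H₂) = E°cell + E°(anode) = +0.336 + (−0.336) = +0.000 V.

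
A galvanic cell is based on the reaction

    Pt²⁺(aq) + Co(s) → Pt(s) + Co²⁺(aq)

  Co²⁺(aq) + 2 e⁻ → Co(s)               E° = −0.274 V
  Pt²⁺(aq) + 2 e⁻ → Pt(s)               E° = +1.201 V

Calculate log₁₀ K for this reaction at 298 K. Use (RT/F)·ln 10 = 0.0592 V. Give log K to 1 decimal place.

The Pt²⁺/Pt couple is reduced (cathode); E°cell = +1.201 − (−0.274) = +1.475 V with n = 2.
At equilibrium E = 0, so log K = nE°cell / 0.0592 = (2)(+1.475) / 0.0592 = 49.8.

log K = 49.8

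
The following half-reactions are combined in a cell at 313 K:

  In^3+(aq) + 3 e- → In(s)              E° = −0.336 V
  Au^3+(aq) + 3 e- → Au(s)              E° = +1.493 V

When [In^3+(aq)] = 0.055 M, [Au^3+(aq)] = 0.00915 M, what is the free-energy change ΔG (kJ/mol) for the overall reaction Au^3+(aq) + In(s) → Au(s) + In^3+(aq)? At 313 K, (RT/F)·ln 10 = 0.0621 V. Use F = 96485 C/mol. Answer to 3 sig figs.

−525 kJ/mol

With Au³⁺/Au reduced at the cathode, E°cell = +1.493 − (−0.336) = +1.829 V and n = 3.
The reaction quotient is [In^3+(aq)] / [Au^3+(aq)] = 6.01; by Nernst, E = +1.829 − (0.0621/3)(0.779) = +1.8129 V.
ΔG = −nFE = −(3)(96485)(+1.8129) J/mol = −525 kJ/mol.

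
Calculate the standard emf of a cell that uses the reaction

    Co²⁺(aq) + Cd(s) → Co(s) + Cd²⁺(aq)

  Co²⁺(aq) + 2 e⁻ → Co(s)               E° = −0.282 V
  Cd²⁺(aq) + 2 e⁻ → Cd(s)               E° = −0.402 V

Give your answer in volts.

+0.120 V

In the reaction as written, Co²⁺(aq) is reduced (cathode) and Cd²⁺(aq) is produced by oxidation at the anode.
E°cell = E°(cathode) − E°(anode) = −0.282 − (−0.402) = +0.120 V.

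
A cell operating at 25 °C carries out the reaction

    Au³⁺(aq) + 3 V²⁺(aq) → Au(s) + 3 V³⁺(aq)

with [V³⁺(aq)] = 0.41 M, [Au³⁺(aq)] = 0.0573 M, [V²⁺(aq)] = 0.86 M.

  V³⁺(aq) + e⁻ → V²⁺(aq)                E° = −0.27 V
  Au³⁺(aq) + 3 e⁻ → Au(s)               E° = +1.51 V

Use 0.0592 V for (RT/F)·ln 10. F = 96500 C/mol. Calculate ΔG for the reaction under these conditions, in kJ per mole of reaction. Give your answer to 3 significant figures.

The standard cell potential is +1.51 − (−0.27) = +1.78 V, with n = 3 electrons in the balanced equation.
The reaction quotient is [V³⁺(aq)]^3 / ([Au³⁺(aq)]·[V²⁺(aq)]^3) = 1.89; by Nernst, E = +1.78 − (0.0592/3)(0.277) = +1.7745 V.
ΔG = −nFE = −(3)(96500)(+1.7745) J/mol = −514 kJ/mol.

−514 kJ/mol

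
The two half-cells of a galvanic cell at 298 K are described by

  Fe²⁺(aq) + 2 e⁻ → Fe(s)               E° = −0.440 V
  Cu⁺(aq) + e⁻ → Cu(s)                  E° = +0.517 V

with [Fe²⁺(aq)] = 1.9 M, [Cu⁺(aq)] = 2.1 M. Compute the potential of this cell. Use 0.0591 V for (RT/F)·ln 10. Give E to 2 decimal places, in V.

+0.97 V

Since E°(Cu⁺/Cu) > E°(Fe²⁺/Fe), Cu⁺/Cu serves as the cathode.
E°cell = +0.517 − (−0.440) = +0.957 V, with n = 2 electrons transferred.
The balanced reaction is 2 Cu⁺(aq) + Fe(s) → 2 Cu(s) + Fe²⁺(aq), so Q = [Fe²⁺(aq)] / [Cu⁺(aq)]^2 = 0.431 and log Q = −0.366.
By the Nernst equation, E = +0.957 − (0.0591/2)·(−0.366) = +0.97 V.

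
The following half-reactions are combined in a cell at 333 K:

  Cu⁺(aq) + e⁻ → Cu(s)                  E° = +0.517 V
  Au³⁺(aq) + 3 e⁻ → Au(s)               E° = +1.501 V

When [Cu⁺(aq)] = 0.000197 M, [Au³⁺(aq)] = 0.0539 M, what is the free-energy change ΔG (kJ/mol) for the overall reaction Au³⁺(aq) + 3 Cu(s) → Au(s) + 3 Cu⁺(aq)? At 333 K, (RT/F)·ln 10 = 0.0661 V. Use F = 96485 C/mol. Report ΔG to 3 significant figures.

The standard cell potential is +1.501 − (+0.517) = +0.984 V, with n = 3 electrons in the balanced equation.
The reaction quotient is [Cu⁺(aq)]^3 / [Au³⁺(aq)] = 1.42×10^−10; by Nernst, E = +0.984 − (0.0661/3)(−9.848) = +1.2010 V.
ΔG = −nFE = −(3)(96485)(+1.2010) J/mol = −348 kJ/mol.

−348 kJ/mol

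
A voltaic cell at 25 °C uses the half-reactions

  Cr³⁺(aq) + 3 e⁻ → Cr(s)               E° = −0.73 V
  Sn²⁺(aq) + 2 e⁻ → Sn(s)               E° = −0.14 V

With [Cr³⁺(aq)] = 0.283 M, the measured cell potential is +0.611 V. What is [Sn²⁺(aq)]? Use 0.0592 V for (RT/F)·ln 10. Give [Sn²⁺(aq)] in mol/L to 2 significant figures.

The Sn²⁺/Sn couple has the larger reduction potential, so it is the cathode: E°cell = −0.14 − (−0.73) = +0.59 V and n = 6.
Rearranging E = E° − (0.0592/n)·log Q gives log Q = 6(+0.59 − (+0.611))/0.0592 = −2.128.
The balanced reaction is 3 Sn²⁺(aq) + 2 Cr(s) → 3 Sn(s) + 2 Cr³⁺(aq), so Q = [Cr³⁺(aq)]^2 / [Sn²⁺(aq)]^3.
Substituting the known concentrations and solving, log [Sn²⁺(aq)] = 0.344 and [Sn²⁺(aq)] = 2.2 M.

2.2 M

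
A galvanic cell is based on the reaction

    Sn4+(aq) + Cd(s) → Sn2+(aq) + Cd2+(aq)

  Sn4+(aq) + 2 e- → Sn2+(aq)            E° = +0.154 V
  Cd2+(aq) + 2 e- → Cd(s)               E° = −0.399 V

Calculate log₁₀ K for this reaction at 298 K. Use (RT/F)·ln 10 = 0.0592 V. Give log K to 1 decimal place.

The Sn⁴⁺/Sn²⁺ couple is reduced (cathode); E°cell = +0.154 − (−0.399) = +0.553 V with n = 2.
At equilibrium E = 0, so log K = nE°cell / 0.0592 = (2)(+0.553) / 0.0592 = 18.7.

log K = 18.7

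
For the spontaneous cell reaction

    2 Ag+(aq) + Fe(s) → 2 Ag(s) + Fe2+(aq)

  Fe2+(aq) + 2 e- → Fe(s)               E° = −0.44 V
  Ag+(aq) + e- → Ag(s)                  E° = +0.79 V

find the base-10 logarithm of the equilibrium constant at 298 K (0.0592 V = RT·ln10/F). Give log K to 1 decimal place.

The Ag⁺/Ag couple is reduced (cathode); E°cell = +0.79 − (−0.44) = +1.23 V with n = 2.
At equilibrium E = 0, so log K = nE°cell / 0.0592 = (2)(+1.23) / 0.0592 = 41.6.

log K = 41.6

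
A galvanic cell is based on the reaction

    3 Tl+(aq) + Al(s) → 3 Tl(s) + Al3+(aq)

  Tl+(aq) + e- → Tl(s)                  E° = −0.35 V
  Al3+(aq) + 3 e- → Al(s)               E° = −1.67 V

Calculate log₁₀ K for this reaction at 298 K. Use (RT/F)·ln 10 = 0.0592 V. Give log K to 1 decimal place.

log K = 66.9

The Tl⁺/Tl couple is reduced (cathode); E°cell = −0.35 − (−1.67) = +1.32 V with n = 3.
At equilibrium E = 0, so log K = nE°cell / 0.0592 = (3)(+1.32) / 0.0592 = 66.9.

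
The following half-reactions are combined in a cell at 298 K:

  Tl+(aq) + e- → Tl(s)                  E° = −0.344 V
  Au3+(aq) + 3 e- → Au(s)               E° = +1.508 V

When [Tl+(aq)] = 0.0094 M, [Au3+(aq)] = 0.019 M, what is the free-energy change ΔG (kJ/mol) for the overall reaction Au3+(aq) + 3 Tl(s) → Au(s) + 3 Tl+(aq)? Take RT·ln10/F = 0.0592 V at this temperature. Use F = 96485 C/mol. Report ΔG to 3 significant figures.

The standard cell potential is +1.508 − (−0.344) = +1.852 V, with n = 3 electrons in the balanced equation.
The reaction quotient is [Tl+(aq)]^3 / [Au3+(aq)] = 4.37×10^−5; by Nernst, E = +1.852 − (0.0592/3)(−4.359) = +1.9380 V.
ΔG = −nFE = −(3)(96485)(+1.9380) J/mol = −561 kJ/mol.

−561 kJ/mol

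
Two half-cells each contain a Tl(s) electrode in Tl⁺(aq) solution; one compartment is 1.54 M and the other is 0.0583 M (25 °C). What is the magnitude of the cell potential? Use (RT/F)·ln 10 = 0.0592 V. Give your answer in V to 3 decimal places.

0.084 V

For a concentration cell E°cell = 0, since both electrodes use the same couple.
The compartment with the higher Tl⁺(aq) concentration (1.54 M) acts as the cathode; ions are reduced there and produced at the dilute (0.0583 M) anode.
With n = 1, Ecell = −(0.0592/1)·log([dilute]/[conc]) = −(0.0592/1)·log(0.0583/1.54) = +0.084 V.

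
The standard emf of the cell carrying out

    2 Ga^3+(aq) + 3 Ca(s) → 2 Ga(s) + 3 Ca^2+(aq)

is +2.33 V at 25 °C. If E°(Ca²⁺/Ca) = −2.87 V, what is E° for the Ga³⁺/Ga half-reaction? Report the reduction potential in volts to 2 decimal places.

−0.54 V

In the reaction as written the Ga³⁺/Ga couple is reduced (cathode) and Ca²⁺/Ca is oxidized (anode), so E°cell = E°(Ga³⁺/Ga) − E°(Ca²⁺/Ca).
E°(Ga³⁺/Ga) = E°cell + E°(anode) = +2.33 + (−2.87) = −0.54 V.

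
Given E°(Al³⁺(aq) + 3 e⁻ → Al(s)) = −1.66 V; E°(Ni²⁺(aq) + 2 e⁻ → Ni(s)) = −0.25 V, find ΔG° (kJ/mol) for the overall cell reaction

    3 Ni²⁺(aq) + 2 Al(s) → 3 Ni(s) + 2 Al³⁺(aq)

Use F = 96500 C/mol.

In the reaction as written Ni²⁺(aq) is reduced, so the Ni²⁺/Ni couple is the cathode and Al³⁺/Al is the anode.
E°cell = −0.25 − (−1.66) = +1.41 V; balancing electrons gives n = 6.
ΔG° = −nFE°cell = −(6)(96500)(+1.41) J/mol = −816 kJ/mol.

−816 kJ/mol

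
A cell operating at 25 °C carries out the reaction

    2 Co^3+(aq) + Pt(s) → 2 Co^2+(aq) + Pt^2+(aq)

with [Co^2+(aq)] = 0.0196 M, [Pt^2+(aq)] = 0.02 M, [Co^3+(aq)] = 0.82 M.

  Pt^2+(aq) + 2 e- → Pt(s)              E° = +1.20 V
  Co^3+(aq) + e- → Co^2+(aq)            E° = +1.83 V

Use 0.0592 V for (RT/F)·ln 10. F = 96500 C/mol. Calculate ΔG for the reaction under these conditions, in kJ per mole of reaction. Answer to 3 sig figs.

−150 kJ/mol

The standard cell potential is +1.83 − (+1.20) = +0.63 V, with n = 2 electrons in the balanced equation.
Here Q = ([Co^2+(aq)]^2·[Pt^2+(aq)]) / [Co^3+(aq)]^2 = 1.14×10^−5 (log Q = −4.942), giving E = +0.63 − (0.0592/2)·(−4.942) = +0.7763 V.
Finally ΔG = −nFE = −(2)(96500 C/mol)(+0.7763 V) = −150 kJ/mol.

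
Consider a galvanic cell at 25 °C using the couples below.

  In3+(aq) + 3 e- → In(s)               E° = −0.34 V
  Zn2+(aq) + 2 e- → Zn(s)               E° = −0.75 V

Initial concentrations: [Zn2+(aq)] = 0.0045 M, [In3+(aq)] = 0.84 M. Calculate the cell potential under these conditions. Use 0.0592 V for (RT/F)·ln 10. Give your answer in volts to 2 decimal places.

In³⁺/In is reduced (cathode, E° = −0.34 V) and Zn²⁺/Zn is oxidized (anode).
The standard potential is −0.34 − (−0.75) = +0.41 V and the balanced reaction transfers n = 6 electrons.
Balancing gives 2 In3+(aq) + 3 Zn(s) → 2 In(s) + 3 Zn2+(aq); hence Q = [Zn2+(aq)]^3 / [In3+(aq)]^2 = 1.29×10^−7 (log Q = −6.889).
By the Nernst equation, E = +0.41 − (0.0592/6)·(−6.889) = +0.48 V.

+0.48 V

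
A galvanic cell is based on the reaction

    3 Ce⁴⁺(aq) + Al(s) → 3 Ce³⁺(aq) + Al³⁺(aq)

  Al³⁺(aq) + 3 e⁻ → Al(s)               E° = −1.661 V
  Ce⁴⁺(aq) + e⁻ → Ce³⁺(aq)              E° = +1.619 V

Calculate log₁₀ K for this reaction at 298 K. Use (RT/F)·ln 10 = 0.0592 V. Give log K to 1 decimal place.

log K = 166.2

The Ce⁴⁺/Ce³⁺ couple is reduced (cathode); E°cell = +1.619 − (−1.661) = +3.280 V with n = 3.
At equilibrium E = 0, so log K = nE°cell / 0.0592 = (3)(+3.280) / 0.0592 = 166.2.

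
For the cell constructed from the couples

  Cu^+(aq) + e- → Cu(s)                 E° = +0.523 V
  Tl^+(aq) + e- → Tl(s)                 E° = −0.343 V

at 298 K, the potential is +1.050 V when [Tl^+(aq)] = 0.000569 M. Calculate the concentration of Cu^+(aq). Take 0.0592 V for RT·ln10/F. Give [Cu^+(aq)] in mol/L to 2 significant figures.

0.73 M

The Cu⁺/Cu couple has the larger reduction potential, so it is the cathode: E°cell = +0.523 − (−0.343) = +0.866 V and n = 1.
Rearranging E = E° − (0.0592/n)·log Q gives log Q = 1(+0.866 − (+1.050))/0.0592 = −3.108.
Balancing electrons gives Cu^+(aq) + Tl(s) → Cu(s) + Tl^+(aq); thus Q = [Tl^+(aq)] / [Cu^+(aq)].
Solving for the unknown gives log [Cu^+(aq)] = −0.137, so [Cu^+(aq)] ≈ 0.73 M.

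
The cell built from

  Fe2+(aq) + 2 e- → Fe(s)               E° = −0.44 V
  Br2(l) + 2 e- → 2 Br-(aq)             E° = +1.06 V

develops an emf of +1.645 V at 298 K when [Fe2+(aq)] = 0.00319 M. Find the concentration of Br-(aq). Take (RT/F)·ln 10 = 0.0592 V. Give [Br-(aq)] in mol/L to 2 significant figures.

With Br₂/Br⁻ at the cathode and Fe²⁺/Fe at the anode, E°cell = +1.06 − (−0.44) = +1.50 V (n = 2).
Rearranging E = E° − (0.0592/n)·log Q gives log Q = 2(+1.50 − (+1.645))/0.0592 = −4.899.
For Br2(l) + Fe(s) → 2 Br-(aq) + Fe2+(aq), the reaction quotient is Q = [Br-(aq)]^2·[Fe2+(aq)].
Isolating [Br-(aq)] in Q = 10^{−4.899} yields log [Br-(aq)] = −1.201, i.e. 0.063 M.

0.063 M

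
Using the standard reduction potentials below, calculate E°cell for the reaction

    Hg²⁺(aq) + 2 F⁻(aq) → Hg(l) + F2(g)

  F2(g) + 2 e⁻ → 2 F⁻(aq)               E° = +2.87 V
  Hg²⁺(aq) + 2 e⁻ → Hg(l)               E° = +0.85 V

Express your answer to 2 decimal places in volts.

−2.02 V

Hg²⁺(aq) gains electrons, so the Hg²⁺/Hg couple is the cathode; the F₂/F⁻ couple is the anode.
E°cell = E°(cathode) − E°(anode) = +0.85 − (+2.87) = −2.02 V.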